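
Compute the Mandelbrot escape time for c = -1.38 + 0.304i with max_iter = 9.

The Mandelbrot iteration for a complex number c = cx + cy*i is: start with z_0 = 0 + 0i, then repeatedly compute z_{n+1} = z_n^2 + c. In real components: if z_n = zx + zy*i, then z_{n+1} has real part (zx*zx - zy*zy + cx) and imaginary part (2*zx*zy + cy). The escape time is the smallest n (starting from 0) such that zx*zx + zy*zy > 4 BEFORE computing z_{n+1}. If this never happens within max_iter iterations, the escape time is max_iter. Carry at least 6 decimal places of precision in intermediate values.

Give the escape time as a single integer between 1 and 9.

z_0 = 0 + 0i, c = -1.3800 + 0.3040i
Iter 1: z = -1.3800 + 0.3040i, |z|^2 = 1.9968
Iter 2: z = 0.4320 + -0.5350i, |z|^2 = 0.4729
Iter 3: z = -1.4797 + -0.1583i, |z|^2 = 2.2144
Iter 4: z = 0.7843 + 0.7723i, |z|^2 = 1.2117
Iter 5: z = -1.3613 + 1.5155i, |z|^2 = 4.1500
Escaped at iteration 5

Answer: 5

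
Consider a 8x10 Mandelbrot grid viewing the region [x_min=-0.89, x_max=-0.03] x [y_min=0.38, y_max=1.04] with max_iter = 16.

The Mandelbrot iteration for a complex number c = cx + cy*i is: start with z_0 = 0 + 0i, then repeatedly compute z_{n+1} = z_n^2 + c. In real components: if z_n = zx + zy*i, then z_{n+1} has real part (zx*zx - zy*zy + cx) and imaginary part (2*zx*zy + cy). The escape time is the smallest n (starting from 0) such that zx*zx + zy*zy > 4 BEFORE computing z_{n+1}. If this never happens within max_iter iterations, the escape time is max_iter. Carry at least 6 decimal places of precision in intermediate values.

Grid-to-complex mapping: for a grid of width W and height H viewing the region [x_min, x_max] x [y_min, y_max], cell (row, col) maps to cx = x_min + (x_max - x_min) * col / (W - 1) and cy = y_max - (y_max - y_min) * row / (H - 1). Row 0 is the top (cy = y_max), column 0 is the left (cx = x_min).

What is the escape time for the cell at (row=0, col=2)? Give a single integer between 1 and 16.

Answer: 3

Derivation:
z_0 = 0 + 0i, c = -0.6443 + 1.0400i
Iter 1: z = -0.6443 + 1.0400i, |z|^2 = 1.4967
Iter 2: z = -1.3108 + -0.3001i, |z|^2 = 1.8082
Iter 3: z = 0.9838 + 1.8268i, |z|^2 = 4.3049
Escaped at iteration 3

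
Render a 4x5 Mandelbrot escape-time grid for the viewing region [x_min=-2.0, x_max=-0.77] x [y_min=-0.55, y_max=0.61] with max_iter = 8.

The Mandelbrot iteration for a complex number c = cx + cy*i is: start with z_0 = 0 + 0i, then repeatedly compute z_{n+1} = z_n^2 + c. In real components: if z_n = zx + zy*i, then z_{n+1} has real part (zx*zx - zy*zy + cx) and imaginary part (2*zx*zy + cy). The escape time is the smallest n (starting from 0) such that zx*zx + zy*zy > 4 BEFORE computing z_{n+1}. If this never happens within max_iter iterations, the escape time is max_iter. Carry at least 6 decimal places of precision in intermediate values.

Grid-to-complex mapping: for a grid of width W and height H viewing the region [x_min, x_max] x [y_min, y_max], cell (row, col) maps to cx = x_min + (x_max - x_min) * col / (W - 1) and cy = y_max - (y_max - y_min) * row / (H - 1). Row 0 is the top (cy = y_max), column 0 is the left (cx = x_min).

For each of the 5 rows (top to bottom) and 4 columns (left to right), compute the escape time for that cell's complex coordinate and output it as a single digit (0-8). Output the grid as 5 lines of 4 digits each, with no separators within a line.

(row=0, col=0): c = -2.0000 + 0.6100i → escape time 1
(row=0, col=1): c = -1.5900 + 0.6100i → escape time 3
(row=0, col=2): c = -1.1800 + 0.6100i → escape time 3
(row=0, col=3): c = -0.7700 + 0.6100i → escape time 5
(row=1, col=0): c = -2.0000 + 0.3200i → escape time 1
(row=1, col=1): c = -1.5900 + 0.3200i → escape time 4
(row=1, col=2): c = -1.1800 + 0.3200i → escape time 8
(row=1, col=3): c = -0.7700 + 0.3200i → escape time 8
(row=2, col=0): c = -2.0000 + 0.0300i → escape time 1
(row=2, col=1): c = -1.5900 + 0.0300i → escape time 8
(row=2, col=2): c = -1.1800 + 0.0300i → escape time 8
(row=2, col=3): c = -0.7700 + 0.0300i → escape time 8
(row=3, col=0): c = -2.0000 + -0.2600i → escape time 1
(row=3, col=1): c = -1.5900 + -0.2600i → escape time 4
(row=3, col=2): c = -1.1800 + -0.2600i → escape time 8
(row=3, col=3): c = -0.7700 + -0.2600i → escape time 8
(row=4, col=0): c = -2.0000 + -0.5500i → escape time 1
(row=4, col=1): c = -1.5900 + -0.5500i → escape time 3
(row=4, col=2): c = -1.1800 + -0.5500i → escape time 4
(row=4, col=3): c = -0.7700 + -0.5500i → escape time 6

Answer: 1335
1488
1888
1488
1346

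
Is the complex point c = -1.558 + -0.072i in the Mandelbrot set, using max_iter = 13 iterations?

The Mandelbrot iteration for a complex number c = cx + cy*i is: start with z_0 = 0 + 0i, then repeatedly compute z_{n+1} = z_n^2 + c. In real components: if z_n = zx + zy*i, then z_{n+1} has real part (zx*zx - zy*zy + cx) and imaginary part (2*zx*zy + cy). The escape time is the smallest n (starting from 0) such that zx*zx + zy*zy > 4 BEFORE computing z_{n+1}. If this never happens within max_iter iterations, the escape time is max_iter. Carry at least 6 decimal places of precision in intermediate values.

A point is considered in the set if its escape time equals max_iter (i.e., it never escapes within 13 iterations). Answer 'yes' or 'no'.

Answer: no

Derivation:
z_0 = 0 + 0i, c = -1.5580 + -0.0720i
Iter 1: z = -1.5580 + -0.0720i, |z|^2 = 2.4325
Iter 2: z = 0.8642 + 0.1524i, |z|^2 = 0.7700
Iter 3: z = -0.8344 + 0.1913i, |z|^2 = 0.7328
Iter 4: z = -0.8984 + -0.3913i, |z|^2 = 0.9602
Iter 5: z = -0.9040 + 0.6310i, |z|^2 = 1.2154
Iter 6: z = -1.1389 + -1.2129i, |z|^2 = 2.7683
Iter 7: z = -1.7320 + 2.6909i, |z|^2 = 10.2405
Escaped at iteration 7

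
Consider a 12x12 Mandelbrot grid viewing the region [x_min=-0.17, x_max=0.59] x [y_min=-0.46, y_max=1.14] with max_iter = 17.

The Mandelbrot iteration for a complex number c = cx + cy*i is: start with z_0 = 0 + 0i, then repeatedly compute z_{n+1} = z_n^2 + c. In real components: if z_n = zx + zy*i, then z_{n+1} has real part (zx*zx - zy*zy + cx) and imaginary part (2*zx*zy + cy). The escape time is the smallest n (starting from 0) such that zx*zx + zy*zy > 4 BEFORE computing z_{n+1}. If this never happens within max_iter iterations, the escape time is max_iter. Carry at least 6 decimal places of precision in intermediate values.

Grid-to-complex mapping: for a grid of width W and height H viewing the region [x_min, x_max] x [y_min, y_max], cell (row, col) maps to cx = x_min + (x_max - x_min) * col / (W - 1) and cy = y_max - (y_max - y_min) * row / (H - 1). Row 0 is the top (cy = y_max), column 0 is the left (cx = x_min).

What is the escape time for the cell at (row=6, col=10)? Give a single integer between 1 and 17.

Answer: 5

Derivation:
z_0 = 0 + 0i, c = 0.5209 + 0.2673i
Iter 1: z = 0.5209 + 0.2673i, |z|^2 = 0.3428
Iter 2: z = 0.7208 + 0.5457i, |z|^2 = 0.8174
Iter 3: z = 0.7427 + 1.0540i, |z|^2 = 1.6625
Iter 4: z = -0.0385 + 1.8329i, |z|^2 = 3.3608
Iter 5: z = -2.8370 + 0.1263i, |z|^2 = 8.0643
Escaped at iteration 5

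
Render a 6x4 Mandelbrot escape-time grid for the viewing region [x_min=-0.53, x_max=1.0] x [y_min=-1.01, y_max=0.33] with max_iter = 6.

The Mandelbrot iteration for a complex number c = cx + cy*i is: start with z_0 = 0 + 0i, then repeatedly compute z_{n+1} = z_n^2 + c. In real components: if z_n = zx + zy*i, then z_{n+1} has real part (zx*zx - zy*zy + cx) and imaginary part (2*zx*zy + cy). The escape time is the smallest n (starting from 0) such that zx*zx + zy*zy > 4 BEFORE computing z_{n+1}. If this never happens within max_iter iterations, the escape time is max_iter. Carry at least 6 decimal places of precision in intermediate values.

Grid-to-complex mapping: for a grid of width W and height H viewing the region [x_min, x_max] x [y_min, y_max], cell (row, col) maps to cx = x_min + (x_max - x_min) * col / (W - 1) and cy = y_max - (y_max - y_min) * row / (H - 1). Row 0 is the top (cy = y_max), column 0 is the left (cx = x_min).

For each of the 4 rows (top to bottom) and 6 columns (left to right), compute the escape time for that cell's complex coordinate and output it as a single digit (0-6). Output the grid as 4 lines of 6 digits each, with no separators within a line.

(row=0, col=0): c = -0.5300 + 0.3300i → escape time 6
(row=0, col=1): c = -0.2240 + 0.3300i → escape time 6
(row=0, col=2): c = 0.0820 + 0.3300i → escape time 6
(row=0, col=3): c = 0.3880 + 0.3300i → escape time 6
(row=0, col=4): c = 0.6940 + 0.3300i → escape time 3
(row=0, col=5): c = 1.0000 + 0.3300i → escape time 2
(row=1, col=0): c = -0.5300 + -0.1167i → escape time 6
(row=1, col=1): c = -0.2240 + -0.1167i → escape time 6
(row=1, col=2): c = 0.0820 + -0.1167i → escape time 6
(row=1, col=3): c = 0.3880 + -0.1167i → escape time 6
(row=1, col=4): c = 0.6940 + -0.1167i → escape time 3
(row=1, col=5): c = 1.0000 + -0.1167i → escape time 2
(row=2, col=0): c = -0.5300 + -0.5633i → escape time 6
(row=2, col=1): c = -0.2240 + -0.5633i → escape time 6
(row=2, col=2): c = 0.0820 + -0.5633i → escape time 6
(row=2, col=3): c = 0.3880 + -0.5633i → escape time 6
(row=2, col=4): c = 0.6940 + -0.5633i → escape time 3
(row=2, col=5): c = 1.0000 + -0.5633i → escape time 2
(row=3, col=0): c = -0.5300 + -1.0100i → escape time 4
(row=3, col=1): c = -0.2240 + -1.0100i → escape time 6
(row=3, col=2): c = 0.0820 + -1.0100i → escape time 4
(row=3, col=3): c = 0.3880 + -1.0100i → escape time 3
(row=3, col=4): c = 0.6940 + -1.0100i → escape time 2
(row=3, col=5): c = 1.0000 + -1.0100i → escape time 2

Answer: 666632
666632
666632
464322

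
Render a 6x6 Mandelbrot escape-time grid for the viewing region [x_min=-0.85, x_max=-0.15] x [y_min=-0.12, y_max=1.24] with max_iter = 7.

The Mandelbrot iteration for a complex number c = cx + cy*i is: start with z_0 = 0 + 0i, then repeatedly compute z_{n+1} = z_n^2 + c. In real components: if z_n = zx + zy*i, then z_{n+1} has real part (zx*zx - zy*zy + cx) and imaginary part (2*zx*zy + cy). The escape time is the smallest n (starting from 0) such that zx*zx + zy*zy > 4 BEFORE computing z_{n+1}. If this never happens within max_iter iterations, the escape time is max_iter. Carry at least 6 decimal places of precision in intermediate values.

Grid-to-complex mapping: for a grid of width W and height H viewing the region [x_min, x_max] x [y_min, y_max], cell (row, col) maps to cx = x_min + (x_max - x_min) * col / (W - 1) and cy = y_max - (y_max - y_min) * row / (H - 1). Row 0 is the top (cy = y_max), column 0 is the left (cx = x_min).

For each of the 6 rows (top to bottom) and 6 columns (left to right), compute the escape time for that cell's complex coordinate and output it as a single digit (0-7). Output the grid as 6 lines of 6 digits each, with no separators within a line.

Answer: 333333
344457
457777
777777
777777
777777

Derivation:
(row=0, col=0): c = -0.8500 + 1.2400i → escape time 3
(row=0, col=1): c = -0.7100 + 1.2400i → escape time 3
(row=0, col=2): c = -0.5700 + 1.2400i → escape time 3
(row=0, col=3): c = -0.4300 + 1.2400i → escape time 3
(row=0, col=4): c = -0.2900 + 1.2400i → escape time 3
(row=0, col=5): c = -0.1500 + 1.2400i → escape time 3
(row=1, col=0): c = -0.8500 + 0.9680i → escape time 3
(row=1, col=1): c = -0.7100 + 0.9680i → escape time 4
(row=1, col=2): c = -0.5700 + 0.9680i → escape time 4
(row=1, col=3): c = -0.4300 + 0.9680i → escape time 4
(row=1, col=4): c = -0.2900 + 0.9680i → escape time 5
(row=1, col=5): c = -0.1500 + 0.9680i → escape time 7
(row=2, col=0): c = -0.8500 + 0.6960i → escape time 4
(row=2, col=1): c = -0.7100 + 0.6960i → escape time 5
(row=2, col=2): c = -0.5700 + 0.6960i → escape time 7
(row=2, col=3): c = -0.4300 + 0.6960i → escape time 7
(row=2, col=4): c = -0.2900 + 0.6960i → escape time 7
(row=2, col=5): c = -0.1500 + 0.6960i → escape time 7
(row=3, col=0): c = -0.8500 + 0.4240i → escape time 7
(row=3, col=1): c = -0.7100 + 0.4240i → escape time 7
(row=3, col=2): c = -0.5700 + 0.4240i → escape time 7
(row=3, col=3): c = -0.4300 + 0.4240i → escape time 7
(row=3, col=4): c = -0.2900 + 0.4240i → escape time 7
(row=3, col=5): c = -0.1500 + 0.4240i → escape time 7
(row=4, col=0): c = -0.8500 + 0.1520i → escape time 7
(row=4, col=1): c = -0.7100 + 0.1520i → escape time 7
(row=4, col=2): c = -0.5700 + 0.1520i → escape time 7
(row=4, col=3): c = -0.4300 + 0.1520i → escape time 7
(row=4, col=4): c = -0.2900 + 0.1520i → escape time 7
(row=4, col=5): c = -0.1500 + 0.1520i → escape time 7
(row=5, col=0): c = -0.8500 + -0.1200i → escape time 7
(row=5, col=1): c = -0.7100 + -0.1200i → escape time 7
(row=5, col=2): c = -0.5700 + -0.1200i → escape time 7
(row=5, col=3): c = -0.4300 + -0.1200i → escape time 7
(row=5, col=4): c = -0.2900 + -0.1200i → escape time 7
(row=5, col=5): c = -0.1500 + -0.1200i → escape time 7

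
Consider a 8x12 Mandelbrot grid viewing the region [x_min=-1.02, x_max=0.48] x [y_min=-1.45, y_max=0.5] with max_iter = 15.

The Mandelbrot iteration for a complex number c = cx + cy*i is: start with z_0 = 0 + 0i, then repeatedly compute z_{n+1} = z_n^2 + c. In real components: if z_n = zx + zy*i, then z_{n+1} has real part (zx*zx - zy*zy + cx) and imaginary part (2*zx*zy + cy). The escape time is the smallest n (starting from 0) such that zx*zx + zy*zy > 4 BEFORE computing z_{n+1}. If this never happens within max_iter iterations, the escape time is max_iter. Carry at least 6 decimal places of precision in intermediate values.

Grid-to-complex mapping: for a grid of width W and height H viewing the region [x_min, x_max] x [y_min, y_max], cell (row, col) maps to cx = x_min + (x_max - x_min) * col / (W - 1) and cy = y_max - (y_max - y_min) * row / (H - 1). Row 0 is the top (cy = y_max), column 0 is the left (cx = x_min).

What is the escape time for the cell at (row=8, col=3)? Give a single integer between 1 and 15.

Answer: 5

Derivation:
z_0 = 0 + 0i, c = -0.3771 + -0.9182i
Iter 1: z = -0.3771 + -0.9182i, |z|^2 = 0.9853
Iter 2: z = -1.0780 + -0.2256i, |z|^2 = 1.2129
Iter 3: z = 0.7340 + -0.4318i, |z|^2 = 0.7251
Iter 4: z = -0.0249 + -1.5520i, |z|^2 = 2.4093
Iter 5: z = -2.7852 + -0.8410i, |z|^2 = 8.4648
Escaped at iteration 5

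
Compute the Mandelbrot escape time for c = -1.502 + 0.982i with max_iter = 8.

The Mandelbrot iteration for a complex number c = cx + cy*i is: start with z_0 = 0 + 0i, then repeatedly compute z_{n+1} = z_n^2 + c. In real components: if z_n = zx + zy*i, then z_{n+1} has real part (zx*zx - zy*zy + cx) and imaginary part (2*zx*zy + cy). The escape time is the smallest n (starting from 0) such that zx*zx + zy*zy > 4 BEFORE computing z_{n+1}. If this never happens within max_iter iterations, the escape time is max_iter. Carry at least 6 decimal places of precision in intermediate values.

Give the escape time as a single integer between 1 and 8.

z_0 = 0 + 0i, c = -1.5020 + 0.9820i
Iter 1: z = -1.5020 + 0.9820i, |z|^2 = 3.2203
Iter 2: z = -0.2103 + -1.9679i, |z|^2 = 3.9170
Iter 3: z = -5.3305 + 1.8098i, |z|^2 = 31.6896
Escaped at iteration 3

Answer: 3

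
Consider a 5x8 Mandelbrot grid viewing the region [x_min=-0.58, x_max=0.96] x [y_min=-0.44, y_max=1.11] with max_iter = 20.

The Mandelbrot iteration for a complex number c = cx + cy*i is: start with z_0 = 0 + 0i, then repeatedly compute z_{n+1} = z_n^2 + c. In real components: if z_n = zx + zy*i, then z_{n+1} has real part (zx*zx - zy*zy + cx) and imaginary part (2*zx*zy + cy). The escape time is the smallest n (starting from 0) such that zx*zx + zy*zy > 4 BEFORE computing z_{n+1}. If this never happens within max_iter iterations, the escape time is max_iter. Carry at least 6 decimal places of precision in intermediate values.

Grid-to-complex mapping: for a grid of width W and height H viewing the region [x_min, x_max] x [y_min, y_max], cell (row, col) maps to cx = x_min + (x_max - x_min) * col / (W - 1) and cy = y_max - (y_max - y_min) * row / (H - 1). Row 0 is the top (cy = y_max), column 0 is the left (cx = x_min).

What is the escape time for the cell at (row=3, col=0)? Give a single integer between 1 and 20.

Answer: 20

Derivation:
z_0 = 0 + 0i, c = -0.5800 + 0.4457i
Iter 1: z = -0.5800 + 0.4457i, |z|^2 = 0.5351
Iter 2: z = -0.4423 + -0.0713i, |z|^2 = 0.2007
Iter 3: z = -0.3895 + 0.5088i, |z|^2 = 0.4106
Iter 4: z = -0.6872 + 0.0494i, |z|^2 = 0.4746
Iter 5: z = -0.1102 + 0.3779i, |z|^2 = 0.1549
Iter 6: z = -0.7106 + 0.3624i, |z|^2 = 0.6363
Iter 7: z = -0.2064 + -0.0694i, |z|^2 = 0.0474
Iter 8: z = -0.5422 + 0.4743i, |z|^2 = 0.5190
Iter 9: z = -0.5110 + -0.0687i, |z|^2 = 0.2658
Iter 10: z = -0.3236 + 0.5159i, |z|^2 = 0.3709
Iter 11: z = -0.7414 + 0.1118i, |z|^2 = 0.5622
Iter 12: z = -0.0428 + 0.2799i, |z|^2 = 0.0802
Iter 13: z = -0.6565 + 0.4218i, |z|^2 = 0.6089
Iter 14: z = -0.3269 + -0.1081i, |z|^2 = 0.1185
Iter 15: z = -0.4848 + 0.5164i, |z|^2 = 0.5017
Iter 16: z = -0.6116 + -0.0550i, |z|^2 = 0.3770
Iter 17: z = -0.2090 + 0.5130i, |z|^2 = 0.3069
Iter 18: z = -0.7995 + 0.2313i, |z|^2 = 0.6927
Iter 19: z = 0.0057 + 0.0759i, |z|^2 = 0.0058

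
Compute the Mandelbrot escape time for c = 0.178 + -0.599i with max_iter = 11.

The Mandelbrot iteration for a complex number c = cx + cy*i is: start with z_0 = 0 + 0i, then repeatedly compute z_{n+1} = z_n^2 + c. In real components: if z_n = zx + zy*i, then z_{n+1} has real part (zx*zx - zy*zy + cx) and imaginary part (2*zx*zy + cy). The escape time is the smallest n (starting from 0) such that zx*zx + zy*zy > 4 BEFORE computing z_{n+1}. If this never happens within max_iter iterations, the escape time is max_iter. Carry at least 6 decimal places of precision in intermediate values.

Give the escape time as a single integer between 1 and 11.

Answer: 11

Derivation:
z_0 = 0 + 0i, c = 0.1780 + -0.5990i
Iter 1: z = 0.1780 + -0.5990i, |z|^2 = 0.3905
Iter 2: z = -0.1491 + -0.8122i, |z|^2 = 0.6820
Iter 3: z = -0.4595 + -0.3568i, |z|^2 = 0.3384
Iter 4: z = 0.2619 + -0.2711i, |z|^2 = 0.1421
Iter 5: z = 0.1731 + -0.7410i, |z|^2 = 0.5790
Iter 6: z = -0.3411 + -0.8555i, |z|^2 = 0.8482
Iter 7: z = -0.4375 + -0.0153i, |z|^2 = 0.1916
Iter 8: z = 0.3691 + -0.5856i, |z|^2 = 0.4792
Iter 9: z = -0.0286 + -1.0313i, |z|^2 = 1.0645
Iter 10: z = -0.8848 + -0.5399i, |z|^2 = 1.0744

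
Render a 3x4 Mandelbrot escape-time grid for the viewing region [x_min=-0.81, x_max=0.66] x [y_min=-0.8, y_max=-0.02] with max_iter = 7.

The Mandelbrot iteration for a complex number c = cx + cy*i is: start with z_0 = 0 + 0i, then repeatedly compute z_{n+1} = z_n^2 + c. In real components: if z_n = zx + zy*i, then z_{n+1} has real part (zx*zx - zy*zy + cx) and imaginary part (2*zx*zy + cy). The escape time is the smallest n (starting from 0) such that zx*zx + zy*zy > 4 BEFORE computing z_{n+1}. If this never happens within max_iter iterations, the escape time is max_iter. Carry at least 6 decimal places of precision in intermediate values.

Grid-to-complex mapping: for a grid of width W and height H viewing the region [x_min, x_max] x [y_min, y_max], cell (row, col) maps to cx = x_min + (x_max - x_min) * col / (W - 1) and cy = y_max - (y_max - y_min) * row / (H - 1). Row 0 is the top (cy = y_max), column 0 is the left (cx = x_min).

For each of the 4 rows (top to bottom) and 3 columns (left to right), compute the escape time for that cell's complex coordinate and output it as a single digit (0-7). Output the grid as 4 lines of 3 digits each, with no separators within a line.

(row=0, col=0): c = -0.8100 + -0.0200i → escape time 7
(row=0, col=1): c = -0.0750 + -0.0200i → escape time 7
(row=0, col=2): c = 0.6600 + -0.0200i → escape time 4
(row=1, col=0): c = -0.8100 + -0.2800i → escape time 7
(row=1, col=1): c = -0.0750 + -0.2800i → escape time 7
(row=1, col=2): c = 0.6600 + -0.2800i → escape time 3
(row=2, col=0): c = -0.8100 + -0.5400i → escape time 6
(row=2, col=1): c = -0.0750 + -0.5400i → escape time 7
(row=2, col=2): c = 0.6600 + -0.5400i → escape time 3
(row=3, col=0): c = -0.8100 + -0.8000i → escape time 4
(row=3, col=1): c = -0.0750 + -0.8000i → escape time 7
(row=3, col=2): c = 0.6600 + -0.8000i → escape time 3

Answer: 774
773
673
473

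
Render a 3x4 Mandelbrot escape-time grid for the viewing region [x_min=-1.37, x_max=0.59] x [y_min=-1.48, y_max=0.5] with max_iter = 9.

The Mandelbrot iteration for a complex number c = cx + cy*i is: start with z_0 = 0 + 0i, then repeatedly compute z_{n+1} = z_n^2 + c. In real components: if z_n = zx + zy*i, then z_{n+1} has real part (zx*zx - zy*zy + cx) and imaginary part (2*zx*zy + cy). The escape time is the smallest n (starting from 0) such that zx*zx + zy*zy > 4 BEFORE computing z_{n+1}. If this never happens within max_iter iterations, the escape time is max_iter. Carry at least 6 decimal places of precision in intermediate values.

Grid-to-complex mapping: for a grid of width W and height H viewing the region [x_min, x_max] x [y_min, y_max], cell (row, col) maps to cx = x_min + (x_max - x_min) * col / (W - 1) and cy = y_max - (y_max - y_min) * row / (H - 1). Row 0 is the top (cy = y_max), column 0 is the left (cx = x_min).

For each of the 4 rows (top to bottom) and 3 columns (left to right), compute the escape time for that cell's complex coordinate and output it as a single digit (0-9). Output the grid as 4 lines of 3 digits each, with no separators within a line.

(row=0, col=0): c = -1.3700 + 0.5000i → escape time 3
(row=0, col=1): c = -0.3900 + 0.5000i → escape time 9
(row=0, col=2): c = 0.5900 + 0.5000i → escape time 3
(row=1, col=0): c = -1.3700 + -0.1600i → escape time 8
(row=1, col=1): c = -0.3900 + -0.1600i → escape time 9
(row=1, col=2): c = 0.5900 + -0.1600i → escape time 4
(row=2, col=0): c = -1.3700 + -0.8200i → escape time 3
(row=2, col=1): c = -0.3900 + -0.8200i → escape time 6
(row=2, col=2): c = 0.5900 + -0.8200i → escape time 3
(row=3, col=0): c = -1.3700 + -1.4800i → escape time 1
(row=3, col=1): c = -0.3900 + -1.4800i → escape time 2
(row=3, col=2): c = 0.5900 + -1.4800i → escape time 2

Answer: 393
894
363
122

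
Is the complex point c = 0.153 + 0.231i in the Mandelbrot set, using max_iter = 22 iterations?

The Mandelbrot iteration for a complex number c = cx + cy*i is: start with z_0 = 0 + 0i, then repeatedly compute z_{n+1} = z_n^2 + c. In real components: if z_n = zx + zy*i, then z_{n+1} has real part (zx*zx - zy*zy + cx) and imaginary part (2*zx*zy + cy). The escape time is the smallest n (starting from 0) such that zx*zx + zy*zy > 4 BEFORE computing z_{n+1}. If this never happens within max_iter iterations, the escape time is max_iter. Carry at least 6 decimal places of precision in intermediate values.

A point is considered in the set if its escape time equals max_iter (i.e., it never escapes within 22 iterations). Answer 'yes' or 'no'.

Answer: yes

Derivation:
z_0 = 0 + 0i, c = 0.1530 + 0.2310i
Iter 1: z = 0.1530 + 0.2310i, |z|^2 = 0.0768
Iter 2: z = 0.1230 + 0.3017i, |z|^2 = 0.1062
Iter 3: z = 0.0771 + 0.3052i, |z|^2 = 0.0991
Iter 4: z = 0.0658 + 0.2781i, |z|^2 = 0.0817
Iter 5: z = 0.0800 + 0.2676i, |z|^2 = 0.0780
Iter 6: z = 0.0878 + 0.2738i, |z|^2 = 0.0827
Iter 7: z = 0.0857 + 0.2791i, |z|^2 = 0.0852
Iter 8: z = 0.0825 + 0.2789i, |z|^2 = 0.0846
Iter 9: z = 0.0820 + 0.2770i, |z|^2 = 0.0835
Iter 10: z = 0.0830 + 0.2764i, |z|^2 = 0.0833
Iter 11: z = 0.0835 + 0.2769i, |z|^2 = 0.0836
Iter 12: z = 0.0833 + 0.2772i, |z|^2 = 0.0838
Iter 13: z = 0.0831 + 0.2772i, |z|^2 = 0.0837
Iter 14: z = 0.0831 + 0.2771i, |z|^2 = 0.0837
Iter 15: z = 0.0831 + 0.2770i, |z|^2 = 0.0837
Iter 16: z = 0.0832 + 0.2771i, |z|^2 = 0.0837
Iter 17: z = 0.0832 + 0.2771i, |z|^2 = 0.0837
Iter 18: z = 0.0831 + 0.2771i, |z|^2 = 0.0837
Iter 19: z = 0.0831 + 0.2771i, |z|^2 = 0.0837
Iter 20: z = 0.0831 + 0.2771i, |z|^2 = 0.0837
Iter 21: z = 0.0831 + 0.2771i, |z|^2 = 0.0837
Did not escape in 22 iterations → in set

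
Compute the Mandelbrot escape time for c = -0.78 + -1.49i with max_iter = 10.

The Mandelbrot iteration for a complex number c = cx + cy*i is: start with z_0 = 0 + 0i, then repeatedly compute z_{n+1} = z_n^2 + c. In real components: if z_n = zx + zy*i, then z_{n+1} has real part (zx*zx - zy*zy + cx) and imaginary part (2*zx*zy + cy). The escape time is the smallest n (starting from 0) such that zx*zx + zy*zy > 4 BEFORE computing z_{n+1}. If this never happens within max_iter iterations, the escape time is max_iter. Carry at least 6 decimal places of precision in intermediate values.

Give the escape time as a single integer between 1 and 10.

Answer: 2

Derivation:
z_0 = 0 + 0i, c = -0.7800 + -1.4900i
Iter 1: z = -0.7800 + -1.4900i, |z|^2 = 2.8285
Iter 2: z = -2.3917 + 0.8344i, |z|^2 = 6.4165
Escaped at iteration 2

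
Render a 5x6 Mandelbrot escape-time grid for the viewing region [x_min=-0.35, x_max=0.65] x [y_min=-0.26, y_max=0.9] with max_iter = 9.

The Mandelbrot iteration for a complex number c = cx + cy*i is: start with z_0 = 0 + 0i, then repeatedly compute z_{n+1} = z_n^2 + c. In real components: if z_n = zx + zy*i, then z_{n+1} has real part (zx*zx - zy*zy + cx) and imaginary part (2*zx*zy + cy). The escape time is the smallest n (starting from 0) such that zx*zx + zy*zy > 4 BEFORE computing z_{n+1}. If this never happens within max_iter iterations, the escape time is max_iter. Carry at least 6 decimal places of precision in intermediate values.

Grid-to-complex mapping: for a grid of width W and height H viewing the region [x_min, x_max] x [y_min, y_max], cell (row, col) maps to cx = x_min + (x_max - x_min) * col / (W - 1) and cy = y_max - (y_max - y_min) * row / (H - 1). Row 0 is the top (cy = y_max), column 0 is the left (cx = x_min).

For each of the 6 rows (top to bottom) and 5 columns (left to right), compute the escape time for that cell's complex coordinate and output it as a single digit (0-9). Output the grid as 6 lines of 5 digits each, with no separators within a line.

Answer: 59532
99963
99983
99994
99974
99994

Derivation:
(row=0, col=0): c = -0.3500 + 0.9000i → escape time 5
(row=0, col=1): c = -0.1000 + 0.9000i → escape time 9
(row=0, col=2): c = 0.1500 + 0.9000i → escape time 5
(row=0, col=3): c = 0.4000 + 0.9000i → escape time 3
(row=0, col=4): c = 0.6500 + 0.9000i → escape time 2
(row=1, col=0): c = -0.3500 + 0.6680i → escape time 9
(row=1, col=1): c = -0.1000 + 0.6680i → escape time 9
(row=1, col=2): c = 0.1500 + 0.6680i → escape time 9
(row=1, col=3): c = 0.4000 + 0.6680i → escape time 6
(row=1, col=4): c = 0.6500 + 0.6680i → escape time 3
(row=2, col=0): c = -0.3500 + 0.4360i → escape time 9
(row=2, col=1): c = -0.1000 + 0.4360i → escape time 9
(row=2, col=2): c = 0.1500 + 0.4360i → escape time 9
(row=2, col=3): c = 0.4000 + 0.4360i → escape time 8
(row=2, col=4): c = 0.6500 + 0.4360i → escape time 3
(row=3, col=0): c = -0.3500 + 0.2040i → escape time 9
(row=3, col=1): c = -0.1000 + 0.2040i → escape time 9
(row=3, col=2): c = 0.1500 + 0.2040i → escape time 9
(row=3, col=3): c = 0.4000 + 0.2040i → escape time 9
(row=3, col=4): c = 0.6500 + 0.2040i → escape time 4
(row=4, col=0): c = -0.3500 + -0.0280i → escape time 9
(row=4, col=1): c = -0.1000 + -0.0280i → escape time 9
(row=4, col=2): c = 0.1500 + -0.0280i → escape time 9
(row=4, col=3): c = 0.4000 + -0.0280i → escape time 7
(row=4, col=4): c = 0.6500 + -0.0280i → escape time 4
(row=5, col=0): c = -0.3500 + -0.2600i → escape time 9
(row=5, col=1): c = -0.1000 + -0.2600i → escape time 9
(row=5, col=2): c = 0.1500 + -0.2600i → escape time 9
(row=5, col=3): c = 0.4000 + -0.2600i → escape time 9
(row=5, col=4): c = 0.6500 + -0.2600i → escape time 4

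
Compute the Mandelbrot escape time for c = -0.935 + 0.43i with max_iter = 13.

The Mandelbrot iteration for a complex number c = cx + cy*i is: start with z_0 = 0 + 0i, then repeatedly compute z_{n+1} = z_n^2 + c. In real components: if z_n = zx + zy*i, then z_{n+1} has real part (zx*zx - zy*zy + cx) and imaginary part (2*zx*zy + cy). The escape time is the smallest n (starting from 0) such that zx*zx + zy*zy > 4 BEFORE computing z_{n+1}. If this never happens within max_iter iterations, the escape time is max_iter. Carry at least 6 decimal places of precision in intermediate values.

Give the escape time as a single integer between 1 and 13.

Answer: 6

Derivation:
z_0 = 0 + 0i, c = -0.9350 + 0.4300i
Iter 1: z = -0.9350 + 0.4300i, |z|^2 = 1.0591
Iter 2: z = -0.2457 + -0.3741i, |z|^2 = 0.2003
Iter 3: z = -1.0146 + 0.6138i, |z|^2 = 1.4062
Iter 4: z = -0.2824 + -0.8155i, |z|^2 = 0.7448
Iter 5: z = -1.5204 + 0.8906i, |z|^2 = 3.1047
Iter 6: z = 0.5835 + -2.2780i, |z|^2 = 5.5297
Escaped at iteration 6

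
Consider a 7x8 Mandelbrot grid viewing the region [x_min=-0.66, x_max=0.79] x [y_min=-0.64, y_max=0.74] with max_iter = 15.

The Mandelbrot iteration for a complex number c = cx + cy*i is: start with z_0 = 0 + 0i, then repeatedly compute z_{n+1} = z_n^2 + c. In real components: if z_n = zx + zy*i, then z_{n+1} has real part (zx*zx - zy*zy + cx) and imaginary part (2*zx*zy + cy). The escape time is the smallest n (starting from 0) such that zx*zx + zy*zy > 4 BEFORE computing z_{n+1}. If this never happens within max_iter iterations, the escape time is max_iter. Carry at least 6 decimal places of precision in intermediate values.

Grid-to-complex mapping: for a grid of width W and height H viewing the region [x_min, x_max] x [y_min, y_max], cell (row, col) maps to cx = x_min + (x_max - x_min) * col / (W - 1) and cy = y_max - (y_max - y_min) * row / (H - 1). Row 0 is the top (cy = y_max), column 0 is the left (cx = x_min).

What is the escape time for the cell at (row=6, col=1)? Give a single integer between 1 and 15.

z_0 = 0 + 0i, c = -0.4183 + -0.4429i
Iter 1: z = -0.4183 + -0.4429i, |z|^2 = 0.3711
Iter 2: z = -0.4395 + -0.0723i, |z|^2 = 0.1984
Iter 3: z = -0.2304 + -0.3793i, |z|^2 = 0.1970
Iter 4: z = -0.5091 + -0.2680i, |z|^2 = 0.3310
Iter 5: z = -0.2310 + -0.1699i, |z|^2 = 0.0822
Iter 6: z = -0.3938 + -0.3643i, |z|^2 = 0.2879
Iter 7: z = -0.3960 + -0.1559i, |z|^2 = 0.1811
Iter 8: z = -0.2858 + -0.3194i, |z|^2 = 0.1837
Iter 9: z = -0.4387 + -0.2603i, |z|^2 = 0.2601
Iter 10: z = -0.2936 + -0.2145i, |z|^2 = 0.1323
Iter 11: z = -0.3781 + -0.3169i, |z|^2 = 0.2434
Iter 12: z = -0.3758 + -0.2032i, |z|^2 = 0.1825
Iter 13: z = -0.3184 + -0.2901i, |z|^2 = 0.1856
Iter 14: z = -0.4011 + -0.2581i, |z|^2 = 0.2275

Answer: 15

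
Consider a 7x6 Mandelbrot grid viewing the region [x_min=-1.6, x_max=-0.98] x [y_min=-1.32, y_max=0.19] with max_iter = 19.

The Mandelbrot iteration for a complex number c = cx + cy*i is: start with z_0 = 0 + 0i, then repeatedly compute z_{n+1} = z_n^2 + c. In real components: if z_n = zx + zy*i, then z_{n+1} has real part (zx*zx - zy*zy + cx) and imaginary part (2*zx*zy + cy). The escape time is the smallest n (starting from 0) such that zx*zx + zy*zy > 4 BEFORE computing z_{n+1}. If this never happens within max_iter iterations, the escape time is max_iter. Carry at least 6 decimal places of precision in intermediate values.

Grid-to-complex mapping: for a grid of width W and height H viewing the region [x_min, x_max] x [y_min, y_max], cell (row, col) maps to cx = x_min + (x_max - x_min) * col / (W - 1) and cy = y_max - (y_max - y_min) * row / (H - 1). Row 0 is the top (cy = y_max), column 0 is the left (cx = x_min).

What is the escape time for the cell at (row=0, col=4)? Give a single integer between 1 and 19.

z_0 = 0 + 0i, c = -1.1867 + 0.1900i
Iter 1: z = -1.1867 + 0.1900i, |z|^2 = 1.4443
Iter 2: z = 0.1854 + -0.2609i, |z|^2 = 0.1025
Iter 3: z = -1.2204 + 0.0932i, |z|^2 = 1.4980
Iter 4: z = 0.2940 + -0.0376i, |z|^2 = 0.0878
Iter 5: z = -1.1017 + 0.1679i, |z|^2 = 1.2419
Iter 6: z = -0.0012 + -0.1800i, |z|^2 = 0.0324
Iter 7: z = -1.2191 + 0.1904i, |z|^2 = 1.5223
Iter 8: z = 0.2632 + -0.2743i, |z|^2 = 0.1445
Iter 9: z = -1.1926 + 0.0456i, |z|^2 = 1.4245
Iter 10: z = 0.2337 + 0.0811i, |z|^2 = 0.0612
Iter 11: z = -1.1387 + 0.2279i, |z|^2 = 1.3485
Iter 12: z = 0.0579 + -0.3290i, |z|^2 = 0.1116
Iter 13: z = -1.2916 + 0.1519i, |z|^2 = 1.6912
Iter 14: z = 0.4584 + -0.2023i, |z|^2 = 0.2511
Iter 15: z = -1.0175 + 0.0045i, |z|^2 = 1.0353
Iter 16: z = -0.1515 + 0.1809i, |z|^2 = 0.0556
Iter 17: z = -1.1964 + 0.1352i, |z|^2 = 1.4497
Iter 18: z = 0.2265 + -0.1336i, |z|^2 = 0.0691

Answer: 19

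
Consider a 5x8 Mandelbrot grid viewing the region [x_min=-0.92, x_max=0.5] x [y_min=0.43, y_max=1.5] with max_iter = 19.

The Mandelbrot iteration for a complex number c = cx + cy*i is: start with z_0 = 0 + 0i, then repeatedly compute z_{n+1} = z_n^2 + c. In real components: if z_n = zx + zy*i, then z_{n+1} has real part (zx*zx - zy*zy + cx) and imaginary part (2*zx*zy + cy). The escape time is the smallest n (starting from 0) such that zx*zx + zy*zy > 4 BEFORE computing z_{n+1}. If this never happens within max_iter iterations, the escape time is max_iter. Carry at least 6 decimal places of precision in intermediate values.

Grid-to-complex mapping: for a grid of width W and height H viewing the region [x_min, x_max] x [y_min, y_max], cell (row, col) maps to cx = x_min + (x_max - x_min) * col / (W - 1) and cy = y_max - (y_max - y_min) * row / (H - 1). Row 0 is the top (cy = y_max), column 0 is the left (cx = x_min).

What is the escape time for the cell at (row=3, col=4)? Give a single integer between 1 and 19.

z_0 = 0 + 0i, c = 0.5000 + 1.0414i
Iter 1: z = 0.5000 + 1.0414i, |z|^2 = 1.3346
Iter 2: z = -0.3346 + 2.0829i, |z|^2 = 4.4502
Escaped at iteration 2

Answer: 2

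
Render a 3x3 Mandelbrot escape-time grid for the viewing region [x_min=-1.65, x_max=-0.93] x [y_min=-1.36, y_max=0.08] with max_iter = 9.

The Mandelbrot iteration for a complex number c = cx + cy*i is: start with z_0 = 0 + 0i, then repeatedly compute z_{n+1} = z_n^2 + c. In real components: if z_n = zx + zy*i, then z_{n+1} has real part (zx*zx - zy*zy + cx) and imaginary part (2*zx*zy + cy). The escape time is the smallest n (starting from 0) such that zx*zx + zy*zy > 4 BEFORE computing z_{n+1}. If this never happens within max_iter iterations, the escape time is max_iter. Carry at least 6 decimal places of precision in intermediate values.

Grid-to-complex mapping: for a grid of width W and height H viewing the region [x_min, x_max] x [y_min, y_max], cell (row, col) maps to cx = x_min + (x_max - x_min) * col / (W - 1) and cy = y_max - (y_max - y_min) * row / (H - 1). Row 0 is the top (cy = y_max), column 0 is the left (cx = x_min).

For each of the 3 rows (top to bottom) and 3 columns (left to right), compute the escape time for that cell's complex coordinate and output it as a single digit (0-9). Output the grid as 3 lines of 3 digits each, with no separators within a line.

(row=0, col=0): c = -1.6500 + 0.0800i → escape time 6
(row=0, col=1): c = -1.2900 + 0.0800i → escape time 9
(row=0, col=2): c = -0.9300 + 0.0800i → escape time 9
(row=1, col=0): c = -1.6500 + -0.6400i → escape time 3
(row=1, col=1): c = -1.2900 + -0.6400i → escape time 3
(row=1, col=2): c = -0.9300 + -0.6400i → escape time 4
(row=2, col=0): c = -1.6500 + -1.3600i → escape time 1
(row=2, col=1): c = -1.2900 + -1.3600i → escape time 2
(row=2, col=2): c = -0.9300 + -1.3600i → escape time 2

Answer: 699
334
122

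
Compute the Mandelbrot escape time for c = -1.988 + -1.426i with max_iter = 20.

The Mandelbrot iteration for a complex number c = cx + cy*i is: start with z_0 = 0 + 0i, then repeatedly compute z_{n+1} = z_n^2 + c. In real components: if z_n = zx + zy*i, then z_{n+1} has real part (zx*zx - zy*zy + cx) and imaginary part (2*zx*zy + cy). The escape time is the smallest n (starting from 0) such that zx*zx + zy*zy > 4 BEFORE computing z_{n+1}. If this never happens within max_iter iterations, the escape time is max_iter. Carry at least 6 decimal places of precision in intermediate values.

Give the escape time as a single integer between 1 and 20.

z_0 = 0 + 0i, c = -1.9880 + -1.4260i
Iter 1: z = -1.9880 + -1.4260i, |z|^2 = 5.9856
Escaped at iteration 1

Answer: 1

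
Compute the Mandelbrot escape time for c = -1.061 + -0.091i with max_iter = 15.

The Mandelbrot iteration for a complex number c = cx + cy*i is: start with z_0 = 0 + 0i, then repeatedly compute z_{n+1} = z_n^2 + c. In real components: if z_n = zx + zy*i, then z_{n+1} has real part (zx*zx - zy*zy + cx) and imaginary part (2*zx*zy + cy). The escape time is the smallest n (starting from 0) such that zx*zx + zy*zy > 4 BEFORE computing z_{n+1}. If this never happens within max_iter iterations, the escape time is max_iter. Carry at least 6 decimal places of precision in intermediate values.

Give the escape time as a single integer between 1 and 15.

Answer: 15

Derivation:
z_0 = 0 + 0i, c = -1.0610 + -0.0910i
Iter 1: z = -1.0610 + -0.0910i, |z|^2 = 1.1340
Iter 2: z = 0.0564 + 0.1021i, |z|^2 = 0.0136
Iter 3: z = -1.0682 + -0.0795i, |z|^2 = 1.1475
Iter 4: z = 0.0738 + 0.0788i, |z|^2 = 0.0117
Iter 5: z = -1.0618 + -0.0794i, |z|^2 = 1.1336
Iter 6: z = 0.0600 + 0.0775i, |z|^2 = 0.0096
Iter 7: z = -1.0634 + -0.0817i, |z|^2 = 1.1375
Iter 8: z = 0.0632 + 0.0827i, |z|^2 = 0.0108
Iter 9: z = -1.0639 + -0.0805i, |z|^2 = 1.1383
Iter 10: z = 0.0643 + 0.0804i, |z|^2 = 0.0106
Iter 11: z = -1.0633 + -0.0807i, |z|^2 = 1.1372
Iter 12: z = 0.0632 + 0.0805i, |z|^2 = 0.0105
Iter 13: z = -1.0635 + -0.0808i, |z|^2 = 1.1376
Iter 14: z = 0.0635 + 0.0809i, |z|^2 = 0.0106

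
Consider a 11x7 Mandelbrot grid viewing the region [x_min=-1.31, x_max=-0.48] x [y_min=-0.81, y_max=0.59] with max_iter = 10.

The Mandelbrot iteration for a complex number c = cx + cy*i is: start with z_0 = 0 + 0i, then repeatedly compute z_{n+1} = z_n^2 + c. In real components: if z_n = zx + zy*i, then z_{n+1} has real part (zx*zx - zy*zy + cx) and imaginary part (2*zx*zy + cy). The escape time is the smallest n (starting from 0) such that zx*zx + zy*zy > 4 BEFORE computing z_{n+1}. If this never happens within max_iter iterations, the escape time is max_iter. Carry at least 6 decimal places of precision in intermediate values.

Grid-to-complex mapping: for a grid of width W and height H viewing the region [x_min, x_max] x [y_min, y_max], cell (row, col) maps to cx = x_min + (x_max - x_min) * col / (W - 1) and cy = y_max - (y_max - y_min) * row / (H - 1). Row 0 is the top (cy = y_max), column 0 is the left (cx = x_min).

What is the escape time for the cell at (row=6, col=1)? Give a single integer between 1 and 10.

z_0 = 0 + 0i, c = -1.2270 + -0.8100i
Iter 1: z = -1.2270 + -0.8100i, |z|^2 = 2.1616
Iter 2: z = -0.3776 + 1.1777i, |z|^2 = 1.5296
Iter 3: z = -2.4715 + -1.6994i, |z|^2 = 8.9962
Escaped at iteration 3

Answer: 3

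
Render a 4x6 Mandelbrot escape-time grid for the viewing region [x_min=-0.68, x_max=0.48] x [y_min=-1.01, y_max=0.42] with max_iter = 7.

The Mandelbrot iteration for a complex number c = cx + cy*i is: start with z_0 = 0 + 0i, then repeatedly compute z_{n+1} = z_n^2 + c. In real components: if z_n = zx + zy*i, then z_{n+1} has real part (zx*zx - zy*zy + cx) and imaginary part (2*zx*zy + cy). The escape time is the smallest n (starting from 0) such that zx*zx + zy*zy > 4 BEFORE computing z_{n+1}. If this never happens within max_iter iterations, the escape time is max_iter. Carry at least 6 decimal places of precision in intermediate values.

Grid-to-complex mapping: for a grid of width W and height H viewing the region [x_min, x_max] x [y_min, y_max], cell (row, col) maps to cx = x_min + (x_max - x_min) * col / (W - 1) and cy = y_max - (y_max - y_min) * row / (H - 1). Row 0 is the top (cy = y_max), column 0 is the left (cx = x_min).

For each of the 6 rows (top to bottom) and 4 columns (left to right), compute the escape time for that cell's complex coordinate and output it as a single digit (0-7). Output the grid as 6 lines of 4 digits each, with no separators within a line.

(row=0, col=0): c = -0.6800 + 0.4200i → escape time 7
(row=0, col=1): c = -0.2933 + 0.4200i → escape time 7
(row=0, col=2): c = 0.0933 + 0.4200i → escape time 7
(row=0, col=3): c = 0.4800 + 0.4200i → escape time 6
(row=1, col=0): c = -0.6800 + 0.1340i → escape time 7
(row=1, col=1): c = -0.2933 + 0.1340i → escape time 7
(row=1, col=2): c = 0.0933 + 0.1340i → escape time 7
(row=1, col=3): c = 0.4800 + 0.1340i → escape time 5
(row=2, col=0): c = -0.6800 + -0.1520i → escape time 7
(row=2, col=1): c = -0.2933 + -0.1520i → escape time 7
(row=2, col=2): c = 0.0933 + -0.1520i → escape time 7
(row=2, col=3): c = 0.4800 + -0.1520i → escape time 5
(row=3, col=0): c = -0.6800 + -0.4380i → escape time 7
(row=3, col=1): c = -0.2933 + -0.4380i → escape time 7
(row=3, col=2): c = 0.0933 + -0.4380i → escape time 7
(row=3, col=3): c = 0.4800 + -0.4380i → escape time 5
(row=4, col=0): c = -0.6800 + -0.7240i → escape time 5
(row=4, col=1): c = -0.2933 + -0.7240i → escape time 7
(row=4, col=2): c = 0.0933 + -0.7240i → escape time 7
(row=4, col=3): c = 0.4800 + -0.7240i → escape time 4
(row=5, col=0): c = -0.6800 + -1.0100i → escape time 3
(row=5, col=1): c = -0.2933 + -1.0100i → escape time 5
(row=5, col=2): c = 0.0933 + -1.0100i → escape time 4
(row=5, col=3): c = 0.4800 + -1.0100i → escape time 2

Answer: 7776
7775
7775
7775
5774
3542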